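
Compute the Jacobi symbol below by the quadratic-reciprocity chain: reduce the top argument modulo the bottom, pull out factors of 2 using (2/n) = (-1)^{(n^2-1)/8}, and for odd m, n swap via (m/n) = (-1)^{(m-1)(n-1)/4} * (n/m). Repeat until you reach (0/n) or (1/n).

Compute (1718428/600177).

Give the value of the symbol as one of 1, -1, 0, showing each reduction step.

0

(1718428/600177): 1718428 mod 600177 = 518074, so (1718428/600177) = (518074/600177)
factor out 2^1: 518074 = 2^1·259037; with 600177 mod 8 = 1, (2/600177) = +1; sign now +1; continue with (259037/600177)
flip (259037/600177) -> (600177/259037): both odd, 259037 mod 4 = 1, 600177 mod 4 = 1, so the flip contributes +1; sign now +1
(600177/259037): 600177 mod 259037 = 82103, so (600177/259037) = (82103/259037)
flip (82103/259037) -> (259037/82103): both odd, 82103 mod 4 = 3, 259037 mod 4 = 1, so the flip contributes +1; sign now +1
(259037/82103): 259037 mod 82103 = 12728, so (259037/82103) = (12728/82103)
factor out 2^3: 12728 = 2^3·1591; with 82103 mod 8 = 7, (2/82103) = +1; sign now +1; continue with (1591/82103)
flip (1591/82103) -> (82103/1591): both odd, 1591 mod 4 = 3, 82103 mod 4 = 3, so the flip contributes -1; sign now -1
(82103/1591): 82103 mod 1591 = 962, so (82103/1591) = (962/1591)
factor out 2^1: 962 = 2^1·481; with 1591 mod 8 = 7, (2/1591) = +1; sign now -1; continue with (481/1591)
flip (481/1591) -> (1591/481): both odd, 481 mod 4 = 1, 1591 mod 4 = 3, so the flip contributes +1; sign now -1
(1591/481): 1591 mod 481 = 148, so (1591/481) = (148/481)
factor out 2^2: 148 = 2^2·37; with 481 mod 8 = 1, (2/481) = +1; sign now -1; continue with (37/481)
flip (37/481) -> (481/37): both odd, 37 mod 4 = 1, 481 mod 4 = 1, so the flip contributes +1; sign now -1
(481/37): 481 mod 37 = 0, so (481/37) = (0/37)
reached (0/37); gcd(a, n) > 1, so (0/37) = 0 and the symbol is 0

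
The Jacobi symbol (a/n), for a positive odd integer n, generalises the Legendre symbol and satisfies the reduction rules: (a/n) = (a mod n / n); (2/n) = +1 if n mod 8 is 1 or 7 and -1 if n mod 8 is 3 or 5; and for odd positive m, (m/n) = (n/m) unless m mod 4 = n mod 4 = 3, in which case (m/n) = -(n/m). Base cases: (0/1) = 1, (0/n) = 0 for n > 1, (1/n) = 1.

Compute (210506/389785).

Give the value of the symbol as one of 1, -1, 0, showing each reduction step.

210506 = 2^1·105253; (2/389785) = +1 since 389785 mod 8 = 1, so (210506/389785) = (+1)^1·(105253/389785); sign now +1
reciprocity: (105253/389785) = +1·(389785/105253) since 105253 mod 4 = 1, 389785 mod 4 = 1; sign now +1
(389785/105253) = (74026/105253)   [reduce mod 105253]
74026 = 2^1·37013; (2/105253) = -1 since 105253 mod 8 = 5, so (74026/105253) = (-1)^1·(37013/105253); sign now -1
reciprocity: (37013/105253) = +1·(105253/37013) since 37013 mod 4 = 1, 105253 mod 4 = 1; sign now -1
(105253/37013) = (31227/37013)   [reduce mod 37013]
reciprocity: (31227/37013) = +1·(37013/31227) since 31227 mod 4 = 3, 37013 mod 4 = 1; sign now -1
(37013/31227) = (5786/31227)   [reduce mod 31227]
5786 = 2^1·2893; (2/31227) = -1 since 31227 mod 8 = 3, so (5786/31227) = (-1)^1·(2893/31227); sign now +1
reciprocity: (2893/31227) = +1·(31227/2893) since 2893 mod 4 = 1, 31227 mod 4 = 3; sign now +1
(31227/2893) = (2297/2893)   [reduce mod 2893]
reciprocity: (2297/2893) = +1·(2893/2297) since 2297 mod 4 = 1, 2893 mod 4 = 1; sign now +1
(2893/2297) = (596/2297)   [reduce mod 2297]
596 = 2^2·149; (2/2297) = +1 since 2297 mod 8 = 1, so (596/2297) = (+1)^2·(149/2297); sign now +1
reciprocity: (149/2297) = +1·(2297/149) since 149 mod 4 = 1, 2297 mod 4 = 1; sign now +1
(2297/149) = (62/149)   [reduce mod 149]
62 = 2^1·31; (2/149) = -1 since 149 mod 8 = 5, so (62/149) = (-1)^1·(31/149); sign now -1
reciprocity: (31/149) = +1·(149/31) since 31 mod 4 = 3, 149 mod 4 = 1; sign now -1
(149/31) = (25/31)   [reduce mod 31]
reciprocity: (25/31) = +1·(31/25) since 25 mod 4 = 1, 31 mod 4 = 3; sign now -1
(31/25) = (6/25)   [reduce mod 25]
6 = 2^1·3; (2/25) = +1 since 25 mod 8 = 1, so (6/25) = (+1)^1·(3/25); sign now -1
reciprocity: (3/25) = +1·(25/3) since 3 mod 4 = 3, 25 mod 4 = 1; sign now -1
(25/3) = (1/3)   [reduce mod 3]
(1/3) = 1; final value = sign = -1

-1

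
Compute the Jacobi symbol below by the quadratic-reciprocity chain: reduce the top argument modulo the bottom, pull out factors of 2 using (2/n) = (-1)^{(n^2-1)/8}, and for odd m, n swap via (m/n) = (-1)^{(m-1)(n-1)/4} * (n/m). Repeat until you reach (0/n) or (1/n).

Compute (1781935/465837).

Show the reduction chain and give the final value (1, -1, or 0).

1

(1781935/465837) = (384424/465837)   [reduce mod 465837]
384424 = 2^3·48053; (2/465837) = -1 since 465837 mod 8 = 5, so (384424/465837) = (-1)^3·(48053/465837); sign now -1
reciprocity: (48053/465837) = +1·(465837/48053) since 48053 mod 4 = 1, 465837 mod 4 = 1; sign now -1
(465837/48053) = (33360/48053)   [reduce mod 48053]
33360 = 2^4·2085; (2/48053) = -1 since 48053 mod 8 = 5, so (33360/48053) = (-1)^4·(2085/48053); sign now -1
reciprocity: (2085/48053) = +1·(48053/2085) since 2085 mod 4 = 1, 48053 mod 4 = 1; sign now -1
(48053/2085) = (98/2085)   [reduce mod 2085]
98 = 2^1·49; (2/2085) = -1 since 2085 mod 8 = 5, so (98/2085) = (-1)^1·(49/2085); sign now +1
reciprocity: (49/2085) = +1·(2085/49) since 49 mod 4 = 1, 2085 mod 4 = 1; sign now +1
(2085/49) = (27/49)   [reduce mod 49]
reciprocity: (27/49) = +1·(49/27) since 27 mod 4 = 3, 49 mod 4 = 1; sign now +1
(49/27) = (22/27)   [reduce mod 27]
22 = 2^1·11; (2/27) = -1 since 27 mod 8 = 3, so (22/27) = (-1)^1·(11/27); sign now -1
reciprocity: (11/27) = -1·(27/11) since 11 mod 4 = 3, 27 mod 4 = 3; sign now +1
(27/11) = (5/11)   [reduce mod 11]
reciprocity: (5/11) = +1·(11/5) since 5 mod 4 = 1, 11 mod 4 = 3; sign now +1
(11/5) = (1/5)   [reduce mod 5]
(1/5) = 1; final value = sign = +1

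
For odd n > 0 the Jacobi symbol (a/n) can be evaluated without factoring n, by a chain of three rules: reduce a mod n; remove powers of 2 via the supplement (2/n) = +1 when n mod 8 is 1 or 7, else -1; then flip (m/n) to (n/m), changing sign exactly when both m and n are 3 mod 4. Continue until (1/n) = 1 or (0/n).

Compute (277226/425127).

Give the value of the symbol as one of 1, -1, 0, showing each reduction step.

277226 = 2^1·138613; (2/425127) = +1 since 425127 mod 8 = 7, so (277226/425127) = (+1)^1·(138613/425127); sign now +1
reciprocity: (138613/425127) = +1·(425127/138613) since 138613 mod 4 = 1, 425127 mod 4 = 3; sign now +1
(425127/138613) = (9288/138613)   [reduce mod 138613]
9288 = 2^3·1161; (2/138613) = -1 since 138613 mod 8 = 5, so (9288/138613) = (-1)^3·(1161/138613); sign now -1
reciprocity: (1161/138613) = +1·(138613/1161) since 1161 mod 4 = 1, 138613 mod 4 = 1; sign now -1
(138613/1161) = (454/1161)   [reduce mod 1161]
454 = 2^1·227; (2/1161) = +1 since 1161 mod 8 = 1, so (454/1161) = (+1)^1·(227/1161); sign now -1
reciprocity: (227/1161) = +1·(1161/227) since 227 mod 4 = 3, 1161 mod 4 = 1; sign now -1
(1161/227) = (26/227)   [reduce mod 227]
26 = 2^1·13; (2/227) = -1 since 227 mod 8 = 3, so (26/227) = (-1)^1·(13/227); sign now +1
reciprocity: (13/227) = +1·(227/13) since 13 mod 4 = 1, 227 mod 4 = 3; sign now +1
(227/13) = (6/13)   [reduce mod 13]
6 = 2^1·3; (2/13) = -1 since 13 mod 8 = 5, so (6/13) = (-1)^1·(3/13); sign now -1
reciprocity: (3/13) = +1·(13/3) since 3 mod 4 = 3, 13 mod 4 = 1; sign now -1
(13/3) = (1/3)   [reduce mod 3]
(1/3) = 1; final value = sign = -1

-1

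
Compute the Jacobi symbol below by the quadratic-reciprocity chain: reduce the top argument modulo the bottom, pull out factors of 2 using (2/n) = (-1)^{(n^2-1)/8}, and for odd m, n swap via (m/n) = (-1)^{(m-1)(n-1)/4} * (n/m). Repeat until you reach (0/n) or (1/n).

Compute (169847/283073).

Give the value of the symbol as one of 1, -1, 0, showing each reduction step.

-1

reciprocity: (169847/283073) = +1·(283073/169847) since 169847 mod 4 = 3, 283073 mod 4 = 1; sign now +1
(283073/169847) = (113226/169847)   [reduce mod 169847]
113226 = 2^1·56613; (2/169847) = +1 since 169847 mod 8 = 7, so (113226/169847) = (+1)^1·(56613/169847); sign now +1
reciprocity: (56613/169847) = +1·(169847/56613) since 56613 mod 4 = 1, 169847 mod 4 = 3; sign now +1
(169847/56613) = (8/56613)   [reduce mod 56613]
8 = 2^3·1; (2/56613) = -1 since 56613 mod 8 = 5, so (8/56613) = (-1)^3·(1/56613); sign now -1
(1/56613) = 1; final value = sign = -1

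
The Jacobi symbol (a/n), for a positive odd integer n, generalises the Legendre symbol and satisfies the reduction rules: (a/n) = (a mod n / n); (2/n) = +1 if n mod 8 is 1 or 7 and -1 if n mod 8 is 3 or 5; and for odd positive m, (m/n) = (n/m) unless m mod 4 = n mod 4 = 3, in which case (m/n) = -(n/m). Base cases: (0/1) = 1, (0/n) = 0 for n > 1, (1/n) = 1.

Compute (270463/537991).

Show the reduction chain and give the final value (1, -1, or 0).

-1

reciprocity: (270463/537991) = -1·(537991/270463) since 270463 mod 4 = 3, 537991 mod 4 = 3; sign now -1
(537991/270463) = (267528/270463)   [reduce mod 270463]
267528 = 2^3·33441; (2/270463) = +1 since 270463 mod 8 = 7, so (267528/270463) = (+1)^3·(33441/270463); sign now -1
reciprocity: (33441/270463) = +1·(270463/33441) since 33441 mod 4 = 1, 270463 mod 4 = 3; sign now -1
(270463/33441) = (2935/33441)   [reduce mod 33441]
reciprocity: (2935/33441) = +1·(33441/2935) since 2935 mod 4 = 3, 33441 mod 4 = 1; sign now -1
(33441/2935) = (1156/2935)   [reduce mod 2935]
1156 = 2^2·289; (2/2935) = +1 since 2935 mod 8 = 7, so (1156/2935) = (+1)^2·(289/2935); sign now -1
reciprocity: (289/2935) = +1·(2935/289) since 289 mod 4 = 1, 2935 mod 4 = 3; sign now -1
(2935/289) = (45/289)   [reduce mod 289]
reciprocity: (45/289) = +1·(289/45) since 45 mod 4 = 1, 289 mod 4 = 1; sign now -1
(289/45) = (19/45)   [reduce mod 45]
reciprocity: (19/45) = +1·(45/19) since 19 mod 4 = 3, 45 mod 4 = 1; sign now -1
(45/19) = (7/19)   [reduce mod 19]
reciprocity: (7/19) = -1·(19/7) since 7 mod 4 = 3, 19 mod 4 = 3; sign now +1
(19/7) = (5/7)   [reduce mod 7]
reciprocity: (5/7) = +1·(7/5) since 5 mod 4 = 1, 7 mod 4 = 3; sign now +1
(7/5) = (2/5)   [reduce mod 5]
2 = 2^1·1; (2/5) = -1 since 5 mod 8 = 5, so (2/5) = (-1)^1·(1/5); sign now -1
(1/5) = 1; final value = sign = -1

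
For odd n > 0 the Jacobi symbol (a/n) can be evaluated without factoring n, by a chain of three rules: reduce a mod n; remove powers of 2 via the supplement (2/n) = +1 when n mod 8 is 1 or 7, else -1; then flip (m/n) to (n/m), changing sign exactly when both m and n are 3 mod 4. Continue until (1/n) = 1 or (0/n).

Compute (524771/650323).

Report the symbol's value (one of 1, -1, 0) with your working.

-1

flip (524771/650323) -> (650323/524771): both odd, 524771 mod 4 = 3, 650323 mod 4 = 3, so the flip contributes -1; sign now -1
(650323/524771): 650323 mod 524771 = 125552, so (650323/524771) = (125552/524771)
factor out 2^4: 125552 = 2^4·7847; with 524771 mod 8 = 3, (2/524771) = -1; sign now -1; continue with (7847/524771)
flip (7847/524771) -> (524771/7847): both odd, 7847 mod 4 = 3, 524771 mod 4 = 3, so the flip contributes -1; sign now +1
(524771/7847): 524771 mod 7847 = 6869, so (524771/7847) = (6869/7847)
flip (6869/7847) -> (7847/6869): both odd, 6869 mod 4 = 1, 7847 mod 4 = 3, so the flip contributes +1; sign now +1
(7847/6869): 7847 mod 6869 = 978, so (7847/6869) = (978/6869)
factor out 2^1: 978 = 2^1·489; with 6869 mod 8 = 5, (2/6869) = -1; sign now -1; continue with (489/6869)
flip (489/6869) -> (6869/489): both odd, 489 mod 4 = 1, 6869 mod 4 = 1, so the flip contributes +1; sign now -1
(6869/489): 6869 mod 489 = 23, so (6869/489) = (23/489)
flip (23/489) -> (489/23): both odd, 23 mod 4 = 3, 489 mod 4 = 1, so the flip contributes +1; sign now -1
(489/23): 489 mod 23 = 6, so (489/23) = (6/23)
factor out 2^1: 6 = 2^1·3; with 23 mod 8 = 7, (2/23) = +1; sign now -1; continue with (3/23)
flip (3/23) -> (23/3): both odd, 3 mod 4 = 3, 23 mod 4 = 3, so the flip contributes -1; sign now +1
(23/3): 23 mod 3 = 2, so (23/3) = (2/3)
factor out 2^1: 2 = 2^1·1; with 3 mod 8 = 3, (2/3) = -1; sign now -1; continue with (1/3)
reached (1/3) = 1, so the symbol is -1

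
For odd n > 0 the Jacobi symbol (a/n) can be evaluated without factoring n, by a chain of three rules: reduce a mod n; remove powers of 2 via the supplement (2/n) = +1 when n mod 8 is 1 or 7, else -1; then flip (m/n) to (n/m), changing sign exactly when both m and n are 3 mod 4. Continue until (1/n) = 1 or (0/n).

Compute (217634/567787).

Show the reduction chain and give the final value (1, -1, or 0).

1

factor out 2^1: 217634 = 2^1·108817; with 567787 mod 8 = 3, (2/567787) = -1; sign now -1; continue with (108817/567787)
flip (108817/567787) -> (567787/108817): both odd, 108817 mod 4 = 1, 567787 mod 4 = 3, so the flip contributes +1; sign now -1
(567787/108817): 567787 mod 108817 = 23702, so (567787/108817) = (23702/108817)
factor out 2^1: 23702 = 2^1·11851; with 108817 mod 8 = 1, (2/108817) = +1; sign now -1; continue with (11851/108817)
flip (11851/108817) -> (108817/11851): both odd, 11851 mod 4 = 3, 108817 mod 4 = 1, so the flip contributes +1; sign now -1
(108817/11851): 108817 mod 11851 = 2158, so (108817/11851) = (2158/11851)
factor out 2^1: 2158 = 2^1·1079; with 11851 mod 8 = 3, (2/11851) = -1; sign now +1; continue with (1079/11851)
flip (1079/11851) -> (11851/1079): both odd, 1079 mod 4 = 3, 11851 mod 4 = 3, so the flip contributes -1; sign now -1
(11851/1079): 11851 mod 1079 = 1061, so (11851/1079) = (1061/1079)
flip (1061/1079) -> (1079/1061): both odd, 1061 mod 4 = 1, 1079 mod 4 = 3, so the flip contributes +1; sign now -1
(1079/1061): 1079 mod 1061 = 18, so (1079/1061) = (18/1061)
factor out 2^1: 18 = 2^1·9; with 1061 mod 8 = 5, (2/1061) = -1; sign now +1; continue with (9/1061)
flip (9/1061) -> (1061/9): both odd, 9 mod 4 = 1, 1061 mod 4 = 1, so the flip contributes +1; sign now +1
(1061/9): 1061 mod 9 = 8, so (1061/9) = (8/9)
factor out 2^3: 8 = 2^3·1; with 9 mod 8 = 1, (2/9) = +1; sign now +1; continue with (1/9)
reached (1/9) = 1, so the symbol is +1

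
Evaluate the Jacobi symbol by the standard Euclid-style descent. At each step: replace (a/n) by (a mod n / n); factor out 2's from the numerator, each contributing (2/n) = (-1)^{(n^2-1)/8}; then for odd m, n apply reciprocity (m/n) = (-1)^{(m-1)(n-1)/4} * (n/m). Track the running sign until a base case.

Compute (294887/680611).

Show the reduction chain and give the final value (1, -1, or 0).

reciprocity: (294887/680611) = -1·(680611/294887) since 294887 mod 4 = 3, 680611 mod 4 = 3; sign now -1
(680611/294887) = (90837/294887)   [reduce mod 294887]
reciprocity: (90837/294887) = +1·(294887/90837) since 90837 mod 4 = 1, 294887 mod 4 = 3; sign now -1
(294887/90837) = (22376/90837)   [reduce mod 90837]
22376 = 2^3·2797; (2/90837) = -1 since 90837 mod 8 = 5, so (22376/90837) = (-1)^3·(2797/90837); sign now +1
reciprocity: (2797/90837) = +1·(90837/2797) since 2797 mod 4 = 1, 90837 mod 4 = 1; sign now +1
(90837/2797) = (1333/2797)   [reduce mod 2797]
reciprocity: (1333/2797) = +1·(2797/1333) since 1333 mod 4 = 1, 2797 mod 4 = 1; sign now +1
(2797/1333) = (131/1333)   [reduce mod 1333]
reciprocity: (131/1333) = +1·(1333/131) since 131 mod 4 = 3, 1333 mod 4 = 1; sign now +1
(1333/131) = (23/131)   [reduce mod 131]
reciprocity: (23/131) = -1·(131/23) since 23 mod 4 = 3, 131 mod 4 = 3; sign now -1
(131/23) = (16/23)   [reduce mod 23]
16 = 2^4·1; (2/23) = +1 since 23 mod 8 = 7, so (16/23) = (+1)^4·(1/23); sign now -1
(1/23) = 1; final value = sign = -1

-1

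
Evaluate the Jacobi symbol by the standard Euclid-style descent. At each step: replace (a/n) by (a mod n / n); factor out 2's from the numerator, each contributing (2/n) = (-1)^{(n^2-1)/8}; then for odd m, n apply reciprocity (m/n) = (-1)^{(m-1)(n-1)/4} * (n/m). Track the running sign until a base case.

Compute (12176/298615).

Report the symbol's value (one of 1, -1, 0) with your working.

12176 = 2^4·761; (2/298615) = +1 since 298615 mod 8 = 7, so (12176/298615) = (+1)^4·(761/298615); sign now +1
reciprocity: (761/298615) = +1·(298615/761) since 761 mod 4 = 1, 298615 mod 4 = 3; sign now +1
(298615/761) = (303/761)   [reduce mod 761]
reciprocity: (303/761) = +1·(761/303) since 303 mod 4 = 3, 761 mod 4 = 1; sign now +1
(761/303) = (155/303)   [reduce mod 303]
reciprocity: (155/303) = -1·(303/155) since 155 mod 4 = 3, 303 mod 4 = 3; sign now -1
(303/155) = (148/155)   [reduce mod 155]
148 = 2^2·37; (2/155) = -1 since 155 mod 8 = 3, so (148/155) = (-1)^2·(37/155); sign now -1
reciprocity: (37/155) = +1·(155/37) since 37 mod 4 = 1, 155 mod 4 = 3; sign now -1
(155/37) = (7/37)   [reduce mod 37]
reciprocity: (7/37) = +1·(37/7) since 7 mod 4 = 3, 37 mod 4 = 1; sign now -1
(37/7) = (2/7)   [reduce mod 7]
2 = 2^1·1; (2/7) = +1 since 7 mod 8 = 7, so (2/7) = (+1)^1·(1/7); sign now -1
(1/7) = 1; final value = sign = -1

-1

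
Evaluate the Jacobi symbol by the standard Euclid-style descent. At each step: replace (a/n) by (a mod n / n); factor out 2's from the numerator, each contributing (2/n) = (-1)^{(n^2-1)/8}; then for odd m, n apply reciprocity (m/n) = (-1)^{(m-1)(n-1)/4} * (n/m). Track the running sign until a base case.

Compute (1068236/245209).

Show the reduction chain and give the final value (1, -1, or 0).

-1

(1068236/245209) = (87400/245209)   [reduce mod 245209]
87400 = 2^3·10925; (2/245209) = +1 since 245209 mod 8 = 1, so (87400/245209) = (+1)^3·(10925/245209); sign now +1
reciprocity: (10925/245209) = +1·(245209/10925) since 10925 mod 4 = 1, 245209 mod 4 = 1; sign now +1
(245209/10925) = (4859/10925)   [reduce mod 10925]
reciprocity: (4859/10925) = +1·(10925/4859) since 4859 mod 4 = 3, 10925 mod 4 = 1; sign now +1
(10925/4859) = (1207/4859)   [reduce mod 4859]
reciprocity: (1207/4859) = -1·(4859/1207) since 1207 mod 4 = 3, 4859 mod 4 = 3; sign now -1
(4859/1207) = (31/1207)   [reduce mod 1207]
reciprocity: (31/1207) = -1·(1207/31) since 31 mod 4 = 3, 1207 mod 4 = 3; sign now +1
(1207/31) = (29/31)   [reduce mod 31]
reciprocity: (29/31) = +1·(31/29) since 29 mod 4 = 1, 31 mod 4 = 3; sign now +1
(31/29) = (2/29)   [reduce mod 29]
2 = 2^1·1; (2/29) = -1 since 29 mod 8 = 5, so (2/29) = (-1)^1·(1/29); sign now -1
(1/29) = 1; final value = sign = -1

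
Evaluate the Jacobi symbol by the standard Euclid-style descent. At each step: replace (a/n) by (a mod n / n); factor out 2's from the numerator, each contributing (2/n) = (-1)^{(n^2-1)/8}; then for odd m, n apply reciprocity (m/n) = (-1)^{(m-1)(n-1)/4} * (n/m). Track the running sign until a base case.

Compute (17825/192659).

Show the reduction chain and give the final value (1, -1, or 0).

-1

reciprocity: (17825/192659) = +1·(192659/17825) since 17825 mod 4 = 1, 192659 mod 4 = 3; sign now +1
(192659/17825) = (14409/17825)   [reduce mod 17825]
reciprocity: (14409/17825) = +1·(17825/14409) since 14409 mod 4 = 1, 17825 mod 4 = 1; sign now +1
(17825/14409) = (3416/14409)   [reduce mod 14409]
3416 = 2^3·427; (2/14409) = +1 since 14409 mod 8 = 1, so (3416/14409) = (+1)^3·(427/14409); sign now +1
reciprocity: (427/14409) = +1·(14409/427) since 427 mod 4 = 3, 14409 mod 4 = 1; sign now +1
(14409/427) = (318/427)   [reduce mod 427]
318 = 2^1·159; (2/427) = -1 since 427 mod 8 = 3, so (318/427) = (-1)^1·(159/427); sign now -1
reciprocity: (159/427) = -1·(427/159) since 159 mod 4 = 3, 427 mod 4 = 3; sign now +1
(427/159) = (109/159)   [reduce mod 159]
reciprocity: (109/159) = +1·(159/109) since 109 mod 4 = 1, 159 mod 4 = 3; sign now +1
(159/109) = (50/109)   [reduce mod 109]
50 = 2^1·25; (2/109) = -1 since 109 mod 8 = 5, so (50/109) = (-1)^1·(25/109); sign now -1
reciprocity: (25/109) = +1·(109/25) since 25 mod 4 = 1, 109 mod 4 = 1; sign now -1
(109/25) = (9/25)   [reduce mod 25]
reciprocity: (9/25) = +1·(25/9) since 9 mod 4 = 1, 25 mod 4 = 1; sign now -1
(25/9) = (7/9)   [reduce mod 9]
reciprocity: (7/9) = +1·(9/7) since 7 mod 4 = 3, 9 mod 4 = 1; sign now -1
(9/7) = (2/7)   [reduce mod 7]
2 = 2^1·1; (2/7) = +1 since 7 mod 8 = 7, so (2/7) = (+1)^1·(1/7); sign now -1
(1/7) = 1; final value = sign = -1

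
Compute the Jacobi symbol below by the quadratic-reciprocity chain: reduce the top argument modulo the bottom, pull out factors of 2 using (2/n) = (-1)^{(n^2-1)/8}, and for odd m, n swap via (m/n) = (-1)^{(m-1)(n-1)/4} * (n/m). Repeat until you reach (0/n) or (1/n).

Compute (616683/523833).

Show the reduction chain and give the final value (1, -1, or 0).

0

(616683/523833) = (92850/523833)   [reduce mod 523833]
92850 = 2^1·46425; (2/523833) = +1 since 523833 mod 8 = 1, so (92850/523833) = (+1)^1·(46425/523833); sign now +1
reciprocity: (46425/523833) = +1·(523833/46425) since 46425 mod 4 = 1, 523833 mod 4 = 1; sign now +1
(523833/46425) = (13158/46425)   [reduce mod 46425]
13158 = 2^1·6579; (2/46425) = +1 since 46425 mod 8 = 1, so (13158/46425) = (+1)^1·(6579/46425); sign now +1
reciprocity: (6579/46425) = +1·(46425/6579) since 6579 mod 4 = 3, 46425 mod 4 = 1; sign now +1
(46425/6579) = (372/6579)   [reduce mod 6579]
372 = 2^2·93; (2/6579) = -1 since 6579 mod 8 = 3, so (372/6579) = (-1)^2·(93/6579); sign now +1
reciprocity: (93/6579) = +1·(6579/93) since 93 mod 4 = 1, 6579 mod 4 = 3; sign now +1
(6579/93) = (69/93)   [reduce mod 93]
reciprocity: (69/93) = +1·(93/69) since 69 mod 4 = 1, 93 mod 4 = 1; sign now +1
(93/69) = (24/69)   [reduce mod 69]
24 = 2^3·3; (2/69) = -1 since 69 mod 8 = 5, so (24/69) = (-1)^3·(3/69); sign now -1
reciprocity: (3/69) = +1·(69/3) since 3 mod 4 = 3, 69 mod 4 = 1; sign now -1
(69/3) = (0/3)   [reduce mod 3]
(0/3) = 0   [gcd(a, n) > 1]; final value = 0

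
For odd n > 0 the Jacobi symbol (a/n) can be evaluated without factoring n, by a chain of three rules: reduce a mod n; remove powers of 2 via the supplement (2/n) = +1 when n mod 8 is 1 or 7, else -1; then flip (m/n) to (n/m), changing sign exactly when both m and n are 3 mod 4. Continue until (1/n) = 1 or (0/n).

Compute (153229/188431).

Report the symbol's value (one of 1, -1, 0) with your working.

reciprocity: (153229/188431) = +1·(188431/153229) since 153229 mod 4 = 1, 188431 mod 4 = 3; sign now +1
(188431/153229) = (35202/153229)   [reduce mod 153229]
35202 = 2^1·17601; (2/153229) = -1 since 153229 mod 8 = 5, so (35202/153229) = (-1)^1·(17601/153229); sign now -1
reciprocity: (17601/153229) = +1·(153229/17601) since 17601 mod 4 = 1, 153229 mod 4 = 1; sign now -1
(153229/17601) = (12421/17601)   [reduce mod 17601]
reciprocity: (12421/17601) = +1·(17601/12421) since 12421 mod 4 = 1, 17601 mod 4 = 1; sign now -1
(17601/12421) = (5180/12421)   [reduce mod 12421]
5180 = 2^2·1295; (2/12421) = -1 since 12421 mod 8 = 5, so (5180/12421) = (-1)^2·(1295/12421); sign now -1
reciprocity: (1295/12421) = +1·(12421/1295) since 1295 mod 4 = 3, 12421 mod 4 = 1; sign now -1
(12421/1295) = (766/1295)   [reduce mod 1295]
766 = 2^1·383; (2/1295) = +1 since 1295 mod 8 = 7, so (766/1295) = (+1)^1·(383/1295); sign now -1
reciprocity: (383/1295) = -1·(1295/383) since 383 mod 4 = 3, 1295 mod 4 = 3; sign now +1
(1295/383) = (146/383)   [reduce mod 383]
146 = 2^1·73; (2/383) = +1 since 383 mod 8 = 7, so (146/383) = (+1)^1·(73/383); sign now +1
reciprocity: (73/383) = +1·(383/73) since 73 mod 4 = 1, 383 mod 4 = 3; sign now +1
(383/73) = (18/73)   [reduce mod 73]
18 = 2^1·9; (2/73) = +1 since 73 mod 8 = 1, so (18/73) = (+1)^1·(9/73); sign now +1
reciprocity: (9/73) = +1·(73/9) since 9 mod 4 = 1, 73 mod 4 = 1; sign now +1
(73/9) = (1/9)   [reduce mod 9]
(1/9) = 1; final value = sign = +1

1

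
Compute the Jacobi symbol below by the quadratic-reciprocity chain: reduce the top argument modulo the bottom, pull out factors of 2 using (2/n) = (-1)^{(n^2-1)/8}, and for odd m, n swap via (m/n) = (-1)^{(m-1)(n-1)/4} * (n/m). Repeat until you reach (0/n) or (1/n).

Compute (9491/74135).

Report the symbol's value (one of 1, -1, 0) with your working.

reciprocity: (9491/74135) = -1·(74135/9491) since 9491 mod 4 = 3, 74135 mod 4 = 3; sign now -1
(74135/9491) = (7698/9491)   [reduce mod 9491]
7698 = 2^1·3849; (2/9491) = -1 since 9491 mod 8 = 3, so (7698/9491) = (-1)^1·(3849/9491); sign now +1
reciprocity: (3849/9491) = +1·(9491/3849) since 3849 mod 4 = 1, 9491 mod 4 = 3; sign now +1
(9491/3849) = (1793/3849)   [reduce mod 3849]
reciprocity: (1793/3849) = +1·(3849/1793) since 1793 mod 4 = 1, 3849 mod 4 = 1; sign now +1
(3849/1793) = (263/1793)   [reduce mod 1793]
reciprocity: (263/1793) = +1·(1793/263) since 263 mod 4 = 3, 1793 mod 4 = 1; sign now +1
(1793/263) = (215/263)   [reduce mod 263]
reciprocity: (215/263) = -1·(263/215) since 215 mod 4 = 3, 263 mod 4 = 3; sign now -1
(263/215) = (48/215)   [reduce mod 215]
48 = 2^4·3; (2/215) = +1 since 215 mod 8 = 7, so (48/215) = (+1)^4·(3/215); sign now -1
reciprocity: (3/215) = -1·(215/3) since 3 mod 4 = 3, 215 mod 4 = 3; sign now +1
(215/3) = (2/3)   [reduce mod 3]
2 = 2^1·1; (2/3) = -1 since 3 mod 8 = 3, so (2/3) = (-1)^1·(1/3); sign now -1
(1/3) = 1; final value = sign = -1

-1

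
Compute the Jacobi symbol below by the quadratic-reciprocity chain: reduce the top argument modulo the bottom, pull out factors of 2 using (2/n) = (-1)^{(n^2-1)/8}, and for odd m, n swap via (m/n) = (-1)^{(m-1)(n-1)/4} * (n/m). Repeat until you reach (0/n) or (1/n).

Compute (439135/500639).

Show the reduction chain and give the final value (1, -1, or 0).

-1

reciprocity: (439135/500639) = -1·(500639/439135) since 439135 mod 4 = 3, 500639 mod 4 = 3; sign now -1
(500639/439135) = (61504/439135)   [reduce mod 439135]
61504 = 2^6·961; (2/439135) = +1 since 439135 mod 8 = 7, so (61504/439135) = (+1)^6·(961/439135); sign now -1
reciprocity: (961/439135) = +1·(439135/961) since 961 mod 4 = 1, 439135 mod 4 = 3; sign now -1
(439135/961) = (919/961)   [reduce mod 961]
reciprocity: (919/961) = +1·(961/919) since 919 mod 4 = 3, 961 mod 4 = 1; sign now -1
(961/919) = (42/919)   [reduce mod 919]
42 = 2^1·21; (2/919) = +1 since 919 mod 8 = 7, so (42/919) = (+1)^1·(21/919); sign now -1
reciprocity: (21/919) = +1·(919/21) since 21 mod 4 = 1, 919 mod 4 = 3; sign now -1
(919/21) = (16/21)   [reduce mod 21]
16 = 2^4·1; (2/21) = -1 since 21 mod 8 = 5, so (16/21) = (-1)^4·(1/21); sign now -1
(1/21) = 1; final value = sign = -1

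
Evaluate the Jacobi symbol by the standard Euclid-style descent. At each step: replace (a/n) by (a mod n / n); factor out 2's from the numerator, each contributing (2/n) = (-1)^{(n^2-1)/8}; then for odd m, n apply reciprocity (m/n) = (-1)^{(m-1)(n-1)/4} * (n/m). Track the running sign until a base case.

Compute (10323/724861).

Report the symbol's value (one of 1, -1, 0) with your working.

flip (10323/724861) -> (724861/10323): both odd, 10323 mod 4 = 3, 724861 mod 4 = 1, so the flip contributes +1; sign now +1
(724861/10323): 724861 mod 10323 = 2251, so (724861/10323) = (2251/10323)
flip (2251/10323) -> (10323/2251): both odd, 2251 mod 4 = 3, 10323 mod 4 = 3, so the flip contributes -1; sign now -1
(10323/2251): 10323 mod 2251 = 1319, so (10323/2251) = (1319/2251)
flip (1319/2251) -> (2251/1319): both odd, 1319 mod 4 = 3, 2251 mod 4 = 3, so the flip contributes -1; sign now +1
(2251/1319): 2251 mod 1319 = 932, so (2251/1319) = (932/1319)
factor out 2^2: 932 = 2^2·233; with 1319 mod 8 = 7, (2/1319) = +1; sign now +1; continue with (233/1319)
flip (233/1319) -> (1319/233): both odd, 233 mod 4 = 1, 1319 mod 4 = 3, so the flip contributes +1; sign now +1
(1319/233): 1319 mod 233 = 154, so (1319/233) = (154/233)
factor out 2^1: 154 = 2^1·77; with 233 mod 8 = 1, (2/233) = +1; sign now +1; continue with (77/233)
flip (77/233) -> (233/77): both odd, 77 mod 4 = 1, 233 mod 4 = 1, so the flip contributes +1; sign now +1
(233/77): 233 mod 77 = 2, so (233/77) = (2/77)
factor out 2^1: 2 = 2^1·1; with 77 mod 8 = 5, (2/77) = -1; sign now -1; continue with (1/77)
reached (1/77) = 1, so the symbol is -1

-1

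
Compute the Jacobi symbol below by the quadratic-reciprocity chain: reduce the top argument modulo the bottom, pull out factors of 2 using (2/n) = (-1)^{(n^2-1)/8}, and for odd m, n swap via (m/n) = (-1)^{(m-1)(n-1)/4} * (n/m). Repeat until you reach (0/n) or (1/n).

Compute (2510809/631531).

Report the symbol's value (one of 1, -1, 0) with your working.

-1

(2510809/631531): 2510809 mod 631531 = 616216, so (2510809/631531) = (616216/631531)
factor out 2^3: 616216 = 2^3·77027; with 631531 mod 8 = 3, (2/631531) = -1; sign now -1; continue with (77027/631531)
flip (77027/631531) -> (631531/77027): both odd, 77027 mod 4 = 3, 631531 mod 4 = 3, so the flip contributes -1; sign now +1
(631531/77027): 631531 mod 77027 = 15315, so (631531/77027) = (15315/77027)
flip (15315/77027) -> (77027/15315): both odd, 15315 mod 4 = 3, 77027 mod 4 = 3, so the flip contributes -1; sign now -1
(77027/15315): 77027 mod 15315 = 452, so (77027/15315) = (452/15315)
factor out 2^2: 452 = 2^2·113; with 15315 mod 8 = 3, (2/15315) = -1; sign now -1; continue with (113/15315)
flip (113/15315) -> (15315/113): both odd, 113 mod 4 = 1, 15315 mod 4 = 3, so the flip contributes +1; sign now -1
(15315/113): 15315 mod 113 = 60, so (15315/113) = (60/113)
factor out 2^2: 60 = 2^2·15; with 113 mod 8 = 1, (2/113) = +1; sign now -1; continue with (15/113)
flip (15/113) -> (113/15): both odd, 15 mod 4 = 3, 113 mod 4 = 1, so the flip contributes +1; sign now -1
(113/15): 113 mod 15 = 8, so (113/15) = (8/15)
factor out 2^3: 8 = 2^3·1; with 15 mod 8 = 7, (2/15) = +1; sign now -1; continue with (1/15)
reached (1/15) = 1, so the symbol is -1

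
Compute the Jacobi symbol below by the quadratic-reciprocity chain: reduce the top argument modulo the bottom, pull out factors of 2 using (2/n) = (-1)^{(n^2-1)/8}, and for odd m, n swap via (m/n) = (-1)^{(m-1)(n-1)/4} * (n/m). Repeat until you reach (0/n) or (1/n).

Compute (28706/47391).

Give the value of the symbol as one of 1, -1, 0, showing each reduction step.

1

28706 = 2^1·14353; (2/47391) = +1 since 47391 mod 8 = 7, so (28706/47391) = (+1)^1·(14353/47391); sign now +1
reciprocity: (14353/47391) = +1·(47391/14353) since 14353 mod 4 = 1, 47391 mod 4 = 3; sign now +1
(47391/14353) = (4332/14353)   [reduce mod 14353]
4332 = 2^2·1083; (2/14353) = +1 since 14353 mod 8 = 1, so (4332/14353) = (+1)^2·(1083/14353); sign now +1
reciprocity: (1083/14353) = +1·(14353/1083) since 1083 mod 4 = 3, 14353 mod 4 = 1; sign now +1
(14353/1083) = (274/1083)   [reduce mod 1083]
274 = 2^1·137; (2/1083) = -1 since 1083 mod 8 = 3, so (274/1083) = (-1)^1·(137/1083); sign now -1
reciprocity: (137/1083) = +1·(1083/137) since 137 mod 4 = 1, 1083 mod 4 = 3; sign now -1
(1083/137) = (124/137)   [reduce mod 137]
124 = 2^2·31; (2/137) = +1 since 137 mod 8 = 1, so (124/137) = (+1)^2·(31/137); sign now -1
reciprocity: (31/137) = +1·(137/31) since 31 mod 4 = 3, 137 mod 4 = 1; sign now -1
(137/31) = (13/31)   [reduce mod 31]
reciprocity: (13/31) = +1·(31/13) since 13 mod 4 = 1, 31 mod 4 = 3; sign now -1
(31/13) = (5/13)   [reduce mod 13]
reciprocity: (5/13) = +1·(13/5) since 5 mod 4 = 1, 13 mod 4 = 1; sign now -1
(13/5) = (3/5)   [reduce mod 5]
reciprocity: (3/5) = +1·(5/3) since 3 mod 4 = 3, 5 mod 4 = 1; sign now -1
(5/3) = (2/3)   [reduce mod 3]
2 = 2^1·1; (2/3) = -1 since 3 mod 8 = 3, so (2/3) = (-1)^1·(1/3); sign now +1
(1/3) = 1; final value = sign = +1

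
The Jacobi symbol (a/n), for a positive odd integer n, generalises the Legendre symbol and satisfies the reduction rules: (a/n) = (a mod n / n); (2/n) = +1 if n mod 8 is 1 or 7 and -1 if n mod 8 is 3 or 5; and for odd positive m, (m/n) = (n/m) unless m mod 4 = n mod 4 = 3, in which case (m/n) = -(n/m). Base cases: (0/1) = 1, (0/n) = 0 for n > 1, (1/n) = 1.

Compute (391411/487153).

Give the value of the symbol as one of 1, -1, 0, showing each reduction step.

flip (391411/487153) -> (487153/391411): both odd, 391411 mod 4 = 3, 487153 mod 4 = 1, so the flip contributes +1; sign now +1
(487153/391411): 487153 mod 391411 = 95742, so (487153/391411) = (95742/391411)
factor out 2^1: 95742 = 2^1·47871; with 391411 mod 8 = 3, (2/391411) = -1; sign now -1; continue with (47871/391411)
flip (47871/391411) -> (391411/47871): both odd, 47871 mod 4 = 3, 391411 mod 4 = 3, so the flip contributes -1; sign now +1
(391411/47871): 391411 mod 47871 = 8443, so (391411/47871) = (8443/47871)
flip (8443/47871) -> (47871/8443): both odd, 8443 mod 4 = 3, 47871 mod 4 = 3, so the flip contributes -1; sign now -1
(47871/8443): 47871 mod 8443 = 5656, so (47871/8443) = (5656/8443)
factor out 2^3: 5656 = 2^3·707; with 8443 mod 8 = 3, (2/8443) = -1; sign now +1; continue with (707/8443)
flip (707/8443) -> (8443/707): both odd, 707 mod 4 = 3, 8443 mod 4 = 3, so the flip contributes -1; sign now -1
(8443/707): 8443 mod 707 = 666, so (8443/707) = (666/707)
factor out 2^1: 666 = 2^1·333; with 707 mod 8 = 3, (2/707) = -1; sign now +1; continue with (333/707)
flip (333/707) -> (707/333): both odd, 333 mod 4 = 1, 707 mod 4 = 3, so the flip contributes +1; sign now +1
(707/333): 707 mod 333 = 41, so (707/333) = (41/333)
flip (41/333) -> (333/41): both odd, 41 mod 4 = 1, 333 mod 4 = 1, so the flip contributes +1; sign now +1
(333/41): 333 mod 41 = 5, so (333/41) = (5/41)
flip (5/41) -> (41/5): both odd, 5 mod 4 = 1, 41 mod 4 = 1, so the flip contributes +1; sign now +1
(41/5): 41 mod 5 = 1, so (41/5) = (1/5)
reached (1/5) = 1, so the symbol is +1

1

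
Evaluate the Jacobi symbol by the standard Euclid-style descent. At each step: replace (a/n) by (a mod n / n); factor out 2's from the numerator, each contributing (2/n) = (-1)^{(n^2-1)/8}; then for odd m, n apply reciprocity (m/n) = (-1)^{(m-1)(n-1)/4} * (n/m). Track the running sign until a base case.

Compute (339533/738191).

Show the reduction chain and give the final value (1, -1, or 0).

-1

reciprocity: (339533/738191) = +1·(738191/339533) since 339533 mod 4 = 1, 738191 mod 4 = 3; sign now +1
(738191/339533) = (59125/339533)   [reduce mod 339533]
reciprocity: (59125/339533) = +1·(339533/59125) since 59125 mod 4 = 1, 339533 mod 4 = 1; sign now +1
(339533/59125) = (43908/59125)   [reduce mod 59125]
43908 = 2^2·10977; (2/59125) = -1 since 59125 mod 8 = 5, so (43908/59125) = (-1)^2·(10977/59125); sign now +1
reciprocity: (10977/59125) = +1·(59125/10977) since 10977 mod 4 = 1, 59125 mod 4 = 1; sign now +1
(59125/10977) = (4240/10977)   [reduce mod 10977]
4240 = 2^4·265; (2/10977) = +1 since 10977 mod 8 = 1, so (4240/10977) = (+1)^4·(265/10977); sign now +1
reciprocity: (265/10977) = +1·(10977/265) since 265 mod 4 = 1, 10977 mod 4 = 1; sign now +1
(10977/265) = (112/265)   [reduce mod 265]
112 = 2^4·7; (2/265) = +1 since 265 mod 8 = 1, so (112/265) = (+1)^4·(7/265); sign now +1
reciprocity: (7/265) = +1·(265/7) since 7 mod 4 = 3, 265 mod 4 = 1; sign now +1
(265/7) = (6/7)   [reduce mod 7]
6 = 2^1·3; (2/7) = +1 since 7 mod 8 = 7, so (6/7) = (+1)^1·(3/7); sign now +1
reciprocity: (3/7) = -1·(7/3) since 3 mod 4 = 3, 7 mod 4 = 3; sign now -1
(7/3) = (1/3)   [reduce mod 3]
(1/3) = 1; final value = sign = -1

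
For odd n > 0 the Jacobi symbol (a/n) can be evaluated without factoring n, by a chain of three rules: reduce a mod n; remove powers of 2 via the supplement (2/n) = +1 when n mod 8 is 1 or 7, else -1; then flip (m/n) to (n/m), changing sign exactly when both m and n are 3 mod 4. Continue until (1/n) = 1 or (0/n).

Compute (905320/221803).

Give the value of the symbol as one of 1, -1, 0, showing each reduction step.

(905320/221803) = (18108/221803)   [reduce mod 221803]
18108 = 2^2·4527; (2/221803) = -1 since 221803 mod 8 = 3, so (18108/221803) = (-1)^2·(4527/221803); sign now +1
reciprocity: (4527/221803) = -1·(221803/4527) since 4527 mod 4 = 3, 221803 mod 4 = 3; sign now -1
(221803/4527) = (4507/4527)   [reduce mod 4527]
reciprocity: (4507/4527) = -1·(4527/4507) since 4507 mod 4 = 3, 4527 mod 4 = 3; sign now +1
(4527/4507) = (20/4507)   [reduce mod 4507]
20 = 2^2·5; (2/4507) = -1 since 4507 mod 8 = 3, so (20/4507) = (-1)^2·(5/4507); sign now +1
reciprocity: (5/4507) = +1·(4507/5) since 5 mod 4 = 1, 4507 mod 4 = 3; sign now +1
(4507/5) = (2/5)   [reduce mod 5]
2 = 2^1·1; (2/5) = -1 since 5 mod 8 = 5, so (2/5) = (-1)^1·(1/5); sign now -1
(1/5) = 1; final value = sign = -1

-1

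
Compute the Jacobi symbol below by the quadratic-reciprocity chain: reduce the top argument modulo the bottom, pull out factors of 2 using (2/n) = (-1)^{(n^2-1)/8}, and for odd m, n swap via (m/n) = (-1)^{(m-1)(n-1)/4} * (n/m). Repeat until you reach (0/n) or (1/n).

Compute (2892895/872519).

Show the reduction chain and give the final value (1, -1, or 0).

0

(2892895/872519): 2892895 mod 872519 = 275338, so (2892895/872519) = (275338/872519)
factor out 2^1: 275338 = 2^1·137669; with 872519 mod 8 = 7, (2/872519) = +1; sign now +1; continue with (137669/872519)
flip (137669/872519) -> (872519/137669): both odd, 137669 mod 4 = 1, 872519 mod 4 = 3, so the flip contributes +1; sign now +1
(872519/137669): 872519 mod 137669 = 46505, so (872519/137669) = (46505/137669)
flip (46505/137669) -> (137669/46505): both odd, 46505 mod 4 = 1, 137669 mod 4 = 1, so the flip contributes +1; sign now +1
(137669/46505): 137669 mod 46505 = 44659, so (137669/46505) = (44659/46505)
flip (44659/46505) -> (46505/44659): both odd, 44659 mod 4 = 3, 46505 mod 4 = 1, so the flip contributes +1; sign now +1
(46505/44659): 46505 mod 44659 = 1846, so (46505/44659) = (1846/44659)
factor out 2^1: 1846 = 2^1·923; with 44659 mod 8 = 3, (2/44659) = -1; sign now -1; continue with (923/44659)
flip (923/44659) -> (44659/923): both odd, 923 mod 4 = 3, 44659 mod 4 = 3, so the flip contributes -1; sign now +1
(44659/923): 44659 mod 923 = 355, so (44659/923) = (355/923)
flip (355/923) -> (923/355): both odd, 355 mod 4 = 3, 923 mod 4 = 3, so the flip contributes -1; sign now -1
(923/355): 923 mod 355 = 213, so (923/355) = (213/355)
flip (213/355) -> (355/213): both odd, 213 mod 4 = 1, 355 mod 4 = 3, so the flip contributes +1; sign now -1
(355/213): 355 mod 213 = 142, so (355/213) = (142/213)
factor out 2^1: 142 = 2^1·71; with 213 mod 8 = 5, (2/213) = -1; sign now +1; continue with (71/213)
flip (71/213) -> (213/71): both odd, 71 mod 4 = 3, 213 mod 4 = 1, so the flip contributes +1; sign now +1
(213/71): 213 mod 71 = 0, so (213/71) = (0/71)
reached (0/71); gcd(a, n) > 1, so (0/71) = 0 and the symbol is 0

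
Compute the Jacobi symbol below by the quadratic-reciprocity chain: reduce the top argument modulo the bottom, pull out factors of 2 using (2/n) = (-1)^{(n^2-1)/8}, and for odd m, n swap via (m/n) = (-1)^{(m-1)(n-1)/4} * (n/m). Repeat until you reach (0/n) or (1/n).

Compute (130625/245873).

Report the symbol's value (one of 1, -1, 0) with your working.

-1

reciprocity: (130625/245873) = +1·(245873/130625) since 130625 mod 4 = 1, 245873 mod 4 = 1; sign now +1
(245873/130625) = (115248/130625)   [reduce mod 130625]
115248 = 2^4·7203; (2/130625) = +1 since 130625 mod 8 = 1, so (115248/130625) = (+1)^4·(7203/130625); sign now +1
reciprocity: (7203/130625) = +1·(130625/7203) since 7203 mod 4 = 3, 130625 mod 4 = 1; sign now +1
(130625/7203) = (971/7203)   [reduce mod 7203]
reciprocity: (971/7203) = -1·(7203/971) since 971 mod 4 = 3, 7203 mod 4 = 3; sign now -1
(7203/971) = (406/971)   [reduce mod 971]
406 = 2^1·203; (2/971) = -1 since 971 mod 8 = 3, so (406/971) = (-1)^1·(203/971); sign now +1
reciprocity: (203/971) = -1·(971/203) since 203 mod 4 = 3, 971 mod 4 = 3; sign now -1
(971/203) = (159/203)   [reduce mod 203]
reciprocity: (159/203) = -1·(203/159) since 159 mod 4 = 3, 203 mod 4 = 3; sign now +1
(203/159) = (44/159)   [reduce mod 159]
44 = 2^2·11; (2/159) = +1 since 159 mod 8 = 7, so (44/159) = (+1)^2·(11/159); sign now +1
reciprocity: (11/159) = -1·(159/11) since 11 mod 4 = 3, 159 mod 4 = 3; sign now -1
(159/11) = (5/11)   [reduce mod 11]
reciprocity: (5/11) = +1·(11/5) since 5 mod 4 = 1, 11 mod 4 = 3; sign now -1
(11/5) = (1/5)   [reduce mod 5]
(1/5) = 1; final value = sign = -1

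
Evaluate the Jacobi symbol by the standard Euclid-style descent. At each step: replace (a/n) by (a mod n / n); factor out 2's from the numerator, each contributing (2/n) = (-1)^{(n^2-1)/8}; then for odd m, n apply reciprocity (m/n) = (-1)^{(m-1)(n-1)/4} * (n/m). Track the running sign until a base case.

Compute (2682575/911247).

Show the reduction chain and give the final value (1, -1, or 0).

(2682575/911247): 2682575 mod 911247 = 860081, so (2682575/911247) = (860081/911247)
flip (860081/911247) -> (911247/860081): both odd, 860081 mod 4 = 1, 911247 mod 4 = 3, so the flip contributes +1; sign now +1
(911247/860081): 911247 mod 860081 = 51166, so (911247/860081) = (51166/860081)
factor out 2^1: 51166 = 2^1·25583; with 860081 mod 8 = 1, (2/860081) = +1; sign now +1; continue with (25583/860081)
flip (25583/860081) -> (860081/25583): both odd, 25583 mod 4 = 3, 860081 mod 4 = 1, so the flip contributes +1; sign now +1
(860081/25583): 860081 mod 25583 = 15842, so (860081/25583) = (15842/25583)
factor out 2^1: 15842 = 2^1·7921; with 25583 mod 8 = 7, (2/25583) = +1; sign now +1; continue with (7921/25583)
flip (7921/25583) -> (25583/7921): both odd, 7921 mod 4 = 1, 25583 mod 4 = 3, so the flip contributes +1; sign now +1
(25583/7921): 25583 mod 7921 = 1820, so (25583/7921) = (1820/7921)
factor out 2^2: 1820 = 2^2·455; with 7921 mod 8 = 1, (2/7921) = +1; sign now +1; continue with (455/7921)
flip (455/7921) -> (7921/455): both odd, 455 mod 4 = 3, 7921 mod 4 = 1, so the flip contributes +1; sign now +1
(7921/455): 7921 mod 455 = 186, so (7921/455) = (186/455)
factor out 2^1: 186 = 2^1·93; with 455 mod 8 = 7, (2/455) = +1; sign now +1; continue with (93/455)
flip (93/455) -> (455/93): both odd, 93 mod 4 = 1, 455 mod 4 = 3, so the flip contributes +1; sign now +1
(455/93): 455 mod 93 = 83, so (455/93) = (83/93)
flip (83/93) -> (93/83): both odd, 83 mod 4 = 3, 93 mod 4 = 1, so the flip contributes +1; sign now +1
(93/83): 93 mod 83 = 10, so (93/83) = (10/83)
factor out 2^1: 10 = 2^1·5; with 83 mod 8 = 3, (2/83) = -1; sign now -1; continue with (5/83)
flip (5/83) -> (83/5): both odd, 5 mod 4 = 1, 83 mod 4 = 3, so the flip contributes +1; sign now -1
(83/5): 83 mod 5 = 3, so (83/5) = (3/5)
flip (3/5) -> (5/3): both odd, 3 mod 4 = 3, 5 mod 4 = 1, so the flip contributes +1; sign now -1
(5/3): 5 mod 3 = 2, so (5/3) = (2/3)
factor out 2^1: 2 = 2^1·1; with 3 mod 8 = 3, (2/3) = -1; sign now +1; continue with (1/3)
reached (1/3) = 1, so the symbol is +1

1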